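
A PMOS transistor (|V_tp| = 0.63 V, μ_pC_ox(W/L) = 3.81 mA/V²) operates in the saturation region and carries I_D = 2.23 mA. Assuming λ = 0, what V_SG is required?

In saturation I_D = ½ k_p (V_SG − |V_tp|)², so V_SG − |V_tp| = √(2 I_D / k_p) = √(2 × 2.23 / 3.81) = 1.08 V.
V_SG = 0.63 + 1.08 = 1.71 V.

V_SG = 1.71 V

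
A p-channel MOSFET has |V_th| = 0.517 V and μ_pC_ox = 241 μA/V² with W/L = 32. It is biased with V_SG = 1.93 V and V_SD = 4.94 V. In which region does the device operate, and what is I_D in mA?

Saturation; I_D = 7.70 mA

k_p = μ_pC_ox · (W/L) = 7.712 mA/V².
V_ov = V_SG − |V_th| = 1.93 − 0.517 = 1.41 V.
Since V_SD = 4.94 V ≥ V_ov = 1.41 V, the device is in saturation.
I_D = ½ k_p V_ov² = 0.5 × 7.712 × 1.41² = 7.7 mA.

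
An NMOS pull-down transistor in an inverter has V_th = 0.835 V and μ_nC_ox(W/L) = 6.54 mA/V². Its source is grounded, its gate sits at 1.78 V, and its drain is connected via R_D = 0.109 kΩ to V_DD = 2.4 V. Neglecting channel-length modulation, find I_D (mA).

I_D = 2.92 mA

V_GS = V_G = 1.78 V, so V_ov = 1.78 − 0.835 = 0.945 V.
Assume saturation: I_D = ½ k_n V_ov² = 0.5 × 6.54 × 0.945² = 2.92 mA, giving V_DS = V_DD − I_D R_D = 2.4 − 2.92 × 0.109 = 2.08 V.
V_DS = 2.08 V ≥ V_ov = 0.945 V, confirming saturation.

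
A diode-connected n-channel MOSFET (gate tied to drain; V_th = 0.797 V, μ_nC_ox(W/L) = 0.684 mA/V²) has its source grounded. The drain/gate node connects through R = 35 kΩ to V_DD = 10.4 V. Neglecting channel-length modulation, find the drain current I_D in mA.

With gate tied to drain, V_GS = V_DS ≥ V_GS − V_th, so the device is in saturation.
KCL at the drain: ½ k_n (V_GS − V_th)² = (V_DD − V_GS)/R.
Let x = V_GS − 0.797. Then 12 x² + x − 9.603 = 0, giving x = 0.855 V (positive root), so V_GS = 1.65 V.
I_D = (V_DD − V_GS)/R = (10.4 − 1.65) / 35 = 0.25 mA.

I_D = 0.250 mA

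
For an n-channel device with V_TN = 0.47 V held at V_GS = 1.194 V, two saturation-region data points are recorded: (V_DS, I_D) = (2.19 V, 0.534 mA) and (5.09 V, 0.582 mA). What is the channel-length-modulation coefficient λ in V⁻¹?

With V_GS fixed, I_D ∝ (1 + λ V_DS) in saturation, so I_D2/I_D1 = (1 + λ V_DS2)/(1 + λ V_DS1).
0.582/0.534 = 1.09 = (1 + 5.09 λ)/(1 + 2.19 λ).
Solving: λ (I_D1 V_DS2 − I_D2 V_DS1) = I_D2 − I_D1, so λ = (0.582 − 0.534) / (0.534 × 5.09 − 0.582 × 2.19) = 0.048 / 1.44 = 0.0333 V⁻¹.

λ = 0.0333 V⁻¹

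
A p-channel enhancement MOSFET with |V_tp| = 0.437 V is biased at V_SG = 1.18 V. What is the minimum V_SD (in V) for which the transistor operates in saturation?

The boundary between triode and saturation is V_SD = V_SG − |V_tp| = V_ov.
V_ov = 1.18 − 0.437 = 0.743 V.

V_SD,sat = 0.743 V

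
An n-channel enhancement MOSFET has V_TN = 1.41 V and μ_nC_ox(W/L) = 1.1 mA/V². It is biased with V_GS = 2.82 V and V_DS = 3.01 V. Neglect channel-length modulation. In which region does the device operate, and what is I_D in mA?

V_ov = V_GS − V_TN = 2.82 − 1.41 = 1.41 V.
Since V_DS = 3.01 V ≥ V_ov = 1.41 V, the device is in saturation.
I_D = ½ k_n V_ov² = 0.5 × 1.1 × 1.41² = 1.09 mA.

Saturation; I_D = 1.09 mA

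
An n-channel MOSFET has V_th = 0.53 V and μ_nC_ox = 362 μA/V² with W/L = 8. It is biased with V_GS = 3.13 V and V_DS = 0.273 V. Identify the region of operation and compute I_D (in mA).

Triode; I_D = 1.95 mA

k_n = μ_nC_ox · (W/L) = 2.896 mA/V².
V_ov = V_GS − V_th = 3.13 − 0.53 = 2.6 V.
Since V_DS = 0.273 V < V_ov = 2.6 V, the device is in the triode region.
I_D = k_n [V_ov · V_DS − ½ V_DS²] = 2.896 × [2.6 × 0.273 − 0.5 × 0.273²] = 1.95 mA.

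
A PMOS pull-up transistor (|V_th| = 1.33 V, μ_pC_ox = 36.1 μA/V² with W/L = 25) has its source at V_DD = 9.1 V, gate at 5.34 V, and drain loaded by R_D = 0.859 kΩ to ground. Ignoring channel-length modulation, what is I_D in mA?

V_SG = V_DD − V_G = 9.1 − 5.34 = 3.76 V, so V_ov = 3.76 − 1.33 = 2.43 V.
k_p = μ_pC_ox · (W/L) = 0.9025 mA/V².
Assume saturation: I_D = ½ k_p V_ov² = 0.5 × 0.9025 × 2.43² = 2.66 mA, giving V_SD = V_DD − I_D R_D = 9.1 − 2.66 × 0.859 = 6.81 V.
V_SD = 6.81 V ≥ V_ov = 2.43 V, confirming saturation.

I_D = 2.66 mA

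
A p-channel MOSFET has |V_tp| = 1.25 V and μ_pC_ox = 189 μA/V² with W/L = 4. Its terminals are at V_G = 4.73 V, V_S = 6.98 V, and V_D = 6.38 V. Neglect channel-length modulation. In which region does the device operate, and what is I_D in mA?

V_SG = V_S − V_G = 6.98 − 4.73 = 2.25 V; V_SD = V_S − V_D = 6.98 − 6.38 = 0.6 V.
k_p = μ_pC_ox · (W/L) = 0.756 mA/V².
V_ov = V_SG − |V_tp| = 2.25 − 1.25 = 1 V.
Since V_SD = 0.6 V < V_ov = 1 V, the device is in the triode region.
I_D = k_p [V_ov · V_SD − ½ V_SD²] = 0.756 × [1 × 0.6 − 0.5 × 0.6²] = 0.318 mA.

Triode; I_D = 0.318 mA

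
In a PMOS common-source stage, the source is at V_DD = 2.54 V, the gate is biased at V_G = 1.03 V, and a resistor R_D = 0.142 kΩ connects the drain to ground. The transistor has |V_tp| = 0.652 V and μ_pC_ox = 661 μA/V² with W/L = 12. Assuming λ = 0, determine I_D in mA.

V_SG = V_DD − V_G = 2.54 − 1.03 = 1.51 V, so V_ov = 1.51 − 0.652 = 0.858 V.
k_p = μ_pC_ox · (W/L) = 7.932 mA/V².
Assume saturation: I_D = ½ k_p V_ov² = 0.5 × 7.932 × 0.858² = 2.92 mA, giving V_SD = V_DD − I_D R_D = 2.54 − 2.92 × 0.142 = 2.13 V.
V_SD = 2.13 V ≥ V_ov = 0.858 V, confirming saturation.

I_D = 2.92 mA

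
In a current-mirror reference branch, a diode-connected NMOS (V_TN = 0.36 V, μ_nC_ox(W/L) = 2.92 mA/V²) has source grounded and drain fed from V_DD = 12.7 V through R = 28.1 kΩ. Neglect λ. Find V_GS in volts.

With gate tied to drain, V_GS = V_DS ≥ V_GS − V_TN, so the device is in saturation.
KCL at the drain: ½ k_n (V_GS − V_TN)² = (V_DD − V_GS)/R.
Let x = V_GS − 0.36. Then 41 x² + x − 12.34 = 0, giving x = 0.536 V (positive root), so V_GS = 0.896 V.
I_D = (V_DD − V_GS)/R = (12.7 − 0.896) / 28.1 = 0.42 mA.

V_GS = 0.896 V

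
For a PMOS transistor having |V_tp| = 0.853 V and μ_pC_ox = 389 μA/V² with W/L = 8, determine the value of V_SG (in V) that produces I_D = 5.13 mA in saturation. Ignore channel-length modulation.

k_p = μ_pC_ox · (W/L) = 3.112 mA/V².
In saturation I_D = ½ k_p (V_SG − |V_tp|)², so V_SG − |V_tp| = √(2 I_D / k_p) = √(2 × 5.13 / 3.112) = 1.82 V.
V_SG = 0.853 + 1.82 = 2.67 V.

V_SG = 2.67 V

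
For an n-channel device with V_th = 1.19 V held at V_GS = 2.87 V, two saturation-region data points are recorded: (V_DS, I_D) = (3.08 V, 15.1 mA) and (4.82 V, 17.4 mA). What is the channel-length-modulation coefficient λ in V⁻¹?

λ = 0.120 V⁻¹

With V_GS fixed, I_D ∝ (1 + λ V_DS) in saturation, so I_D2/I_D1 = (1 + λ V_DS2)/(1 + λ V_DS1).
17.4/15.1 = 1.152 = (1 + 4.82 λ)/(1 + 3.08 λ).
Solving: λ (I_D1 V_DS2 − I_D2 V_DS1) = I_D2 − I_D1, so λ = (17.4 − 15.1) / (15.1 × 4.82 − 17.4 × 3.08) = 2.3 / 19.2 = 0.12 V⁻¹.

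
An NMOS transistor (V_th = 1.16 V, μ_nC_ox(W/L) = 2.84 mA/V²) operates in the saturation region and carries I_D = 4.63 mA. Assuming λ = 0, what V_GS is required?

In saturation I_D = ½ k_n (V_GS − V_th)², so V_GS − V_th = √(2 I_D / k_n) = √(2 × 4.63 / 2.84) = 1.81 V.
V_GS = 1.16 + 1.81 = 2.97 V.

V_GS = 2.97 V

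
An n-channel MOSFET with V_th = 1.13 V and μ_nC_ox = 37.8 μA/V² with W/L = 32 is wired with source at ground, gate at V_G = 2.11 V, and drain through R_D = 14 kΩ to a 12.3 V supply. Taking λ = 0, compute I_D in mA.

V_GS = V_G = 2.11 V, so V_ov = 2.11 − 1.13 = 0.98 V.
k_n = μ_nC_ox · (W/L) = 1.21 mA/V².
Assume saturation: I_D = ½ k_n V_ov² = 0.5 × 1.21 × 0.98² = 0.581 mA, giving V_DS = V_DD − I_D R_D = 12.3 − 0.581 × 14 = 4.17 V.
V_DS = 4.17 V ≥ V_ov = 0.98 V, confirming saturation.

I_D = 0.581 mA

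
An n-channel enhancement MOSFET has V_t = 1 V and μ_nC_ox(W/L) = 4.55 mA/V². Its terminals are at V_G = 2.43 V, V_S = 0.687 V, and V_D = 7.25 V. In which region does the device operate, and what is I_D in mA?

Saturation; I_D = 1.26 mA

V_GS = V_G − V_S = 2.43 − 0.687 = 1.74 V; V_DS = V_D − V_S = 7.25 − 0.687 = 6.56 V.
V_ov = V_GS − V_t = 1.74 − 1 = 0.743 V.
Since V_DS = 6.56 V ≥ V_ov = 0.743 V, the device is in saturation.
I_D = ½ k_n V_ov² = 0.5 × 4.55 × 0.743² = 1.26 mA.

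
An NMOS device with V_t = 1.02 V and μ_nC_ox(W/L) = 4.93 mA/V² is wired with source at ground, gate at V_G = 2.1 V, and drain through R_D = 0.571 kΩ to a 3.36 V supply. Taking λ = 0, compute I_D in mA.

V_GS = V_G = 2.1 V, so V_ov = 2.1 − 1.02 = 1.08 V.
Assume saturation: I_D = ½ k_n V_ov² = 0.5 × 4.93 × 1.08² = 2.88 mA, giving V_DS = V_DD − I_D R_D = 3.36 − 2.88 × 0.571 = 1.72 V.
V_DS = 1.72 V ≥ V_ov = 1.08 V, confirming saturation.

I_D = 2.88 mA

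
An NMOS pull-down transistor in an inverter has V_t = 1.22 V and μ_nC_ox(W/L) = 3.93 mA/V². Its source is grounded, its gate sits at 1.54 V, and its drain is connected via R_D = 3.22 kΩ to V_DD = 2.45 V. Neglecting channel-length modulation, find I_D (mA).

V_GS = V_G = 1.54 V, so V_ov = 1.54 − 1.22 = 0.32 V.
Assume saturation: I_D = ½ k_n V_ov² = 0.5 × 3.93 × 0.32² = 0.201 mA, giving V_DS = V_DD − I_D R_D = 2.45 − 0.201 × 3.22 = 1.8 V.
V_DS = 1.8 V ≥ V_ov = 0.32 V, confirming saturation.

I_D = 0.201 mA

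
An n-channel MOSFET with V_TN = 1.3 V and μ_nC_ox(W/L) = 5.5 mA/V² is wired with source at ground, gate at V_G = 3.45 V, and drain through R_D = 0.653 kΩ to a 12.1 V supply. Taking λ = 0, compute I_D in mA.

V_GS = V_G = 3.45 V, so V_ov = 3.45 − 1.3 = 2.15 V.
Assume saturation: I_D = ½ k_n V_ov² = 0.5 × 5.5 × 2.15² = 12.7 mA, giving V_DS = V_DD − I_D R_D = 12.1 − 12.7 × 0.653 = 3.8 V.
V_DS = 3.8 V ≥ V_ov = 2.15 V, confirming saturation.

I_D = 12.7 mA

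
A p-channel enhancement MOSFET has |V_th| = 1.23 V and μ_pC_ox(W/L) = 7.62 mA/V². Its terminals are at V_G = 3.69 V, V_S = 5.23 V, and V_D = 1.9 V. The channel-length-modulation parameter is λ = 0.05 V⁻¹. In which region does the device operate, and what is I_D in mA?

Saturation; I_D = 0.427 mA

V_SG = V_S − V_G = 5.23 − 3.69 = 1.54 V; V_SD = V_S − V_D = 5.23 − 1.9 = 3.33 V.
V_ov = V_SG − |V_th| = 1.54 − 1.23 = 0.31 V.
Since V_SD = 3.33 V ≥ V_ov = 0.31 V, the device is in saturation.
I_D = ½ k_p V_ov² (1 + λ V_SD) = 0.5 × 7.62 × 0.31² × (1 + 0.05 × 3.33) = 0.427 mA.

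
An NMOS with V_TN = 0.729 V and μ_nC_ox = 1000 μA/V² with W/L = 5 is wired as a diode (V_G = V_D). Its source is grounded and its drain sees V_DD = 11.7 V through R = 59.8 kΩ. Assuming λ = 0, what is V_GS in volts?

With gate tied to drain, V_GS = V_DS ≥ V_GS − V_TN, so the device is in saturation.
k_n = μ_nC_ox · (W/L) = 5 mA/V².
KCL at the drain: ½ k_n (V_GS − V_TN)² = (V_DD − V_GS)/R.
Let x = V_GS − 0.729. Then 150 x² + x − 10.97 = 0, giving x = 0.268 V (positive root), so V_GS = 0.997 V.
I_D = (V_DD − V_GS)/R = (11.7 − 0.997) / 59.8 = 0.179 mA.

V_GS = 0.997 V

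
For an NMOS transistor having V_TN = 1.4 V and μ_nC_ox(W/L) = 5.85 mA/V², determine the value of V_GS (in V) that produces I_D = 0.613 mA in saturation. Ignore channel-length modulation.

V_GS = 1.86 V

In saturation I_D = ½ k_n (V_GS − V_TN)², so V_GS − V_TN = √(2 I_D / k_n) = √(2 × 0.613 / 5.85) = 0.458 V.
V_GS = 1.4 + 0.458 = 1.86 V.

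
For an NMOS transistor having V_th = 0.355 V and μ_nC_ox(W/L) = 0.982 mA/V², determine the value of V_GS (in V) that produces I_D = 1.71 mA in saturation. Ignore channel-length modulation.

V_GS = 2.22 V

In saturation I_D = ½ k_n (V_GS − V_th)², so V_GS − V_th = √(2 I_D / k_n) = √(2 × 1.71 / 0.982) = 1.87 V.
V_GS = 0.355 + 1.87 = 2.22 V.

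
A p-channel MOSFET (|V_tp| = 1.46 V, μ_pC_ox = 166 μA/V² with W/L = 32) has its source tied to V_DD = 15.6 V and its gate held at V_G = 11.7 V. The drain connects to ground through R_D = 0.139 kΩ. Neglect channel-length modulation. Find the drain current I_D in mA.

I_D = 15.8 mA

V_SG = V_DD − V_G = 15.6 − 11.7 = 3.9 V, so V_ov = 3.9 − 1.46 = 2.44 V.
k_p = μ_pC_ox · (W/L) = 5.312 mA/V².
Assume saturation: I_D = ½ k_p V_ov² = 0.5 × 5.312 × 2.44² = 15.8 mA, giving V_SD = V_DD − I_D R_D = 15.6 − 15.8 × 0.139 = 13.4 V.
V_SD = 13.4 V ≥ V_ov = 2.44 V, confirming saturation.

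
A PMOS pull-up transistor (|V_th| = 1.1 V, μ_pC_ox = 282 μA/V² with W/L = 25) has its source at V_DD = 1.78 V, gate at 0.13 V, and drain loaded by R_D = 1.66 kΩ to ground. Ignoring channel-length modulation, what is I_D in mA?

I_D = 0.880 mA

V_SG = V_DD − V_G = 1.78 − 0.13 = 1.65 V, so V_ov = 1.65 − 1.1 = 0.55 V.
k_p = μ_pC_ox · (W/L) = 7.05 mA/V².
Assume saturation: I_D = ½ k_p V_ov² = 0.5 × 7.05 × 0.55² = 1.07 mA, giving V_SD = V_DD − I_D R_D = 1.78 − 1.07 × 1.66 = 0.00992 V.
But 0.00992 V < V_ov = 0.55 V, so the device is actually in triode.
In triode I_D = k_p[V_ov V_SD − ½ V_SD²] and I_D = (V_DD − V_SD)/R_D. Equating: 5.85 V_SD² − 7.437 V_SD + 1.78 = 0, giving V_SD = 0.32 V (the root below V_ov).
I_D = (1.78 − 0.32) / 1.66 = 0.88 mA.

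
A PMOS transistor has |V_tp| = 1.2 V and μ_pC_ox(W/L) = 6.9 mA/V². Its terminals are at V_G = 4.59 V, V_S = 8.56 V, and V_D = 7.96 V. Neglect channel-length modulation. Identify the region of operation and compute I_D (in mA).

V_SG = V_S − V_G = 8.56 − 4.59 = 3.97 V; V_SD = V_S − V_D = 8.56 − 7.96 = 0.6 V.
V_ov = V_SG − |V_tp| = 3.97 − 1.2 = 2.77 V.
Since V_SD = 0.6 V < V_ov = 2.77 V, the device is in the triode region.
I_D = k_p [V_ov · V_SD − ½ V_SD²] = 6.9 × [2.77 × 0.6 − 0.5 × 0.6²] = 10.2 mA.

Triode; I_D = 10.2 mA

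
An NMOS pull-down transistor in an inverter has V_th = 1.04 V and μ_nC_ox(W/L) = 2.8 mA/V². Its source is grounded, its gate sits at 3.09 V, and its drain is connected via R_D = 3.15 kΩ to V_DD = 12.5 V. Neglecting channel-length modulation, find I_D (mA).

I_D = 3.71 mA

V_GS = V_G = 3.09 V, so V_ov = 3.09 − 1.04 = 2.05 V.
Assume saturation: I_D = ½ k_n V_ov² = 0.5 × 2.8 × 2.05² = 5.88 mA, giving V_DS = V_DD − I_D R_D = 12.5 − 5.88 × 3.15 = -6.03 V.
But -6.03 V < V_ov = 2.05 V, so the device is actually in triode.
In triode I_D = k_n[V_ov V_DS − ½ V_DS²] and I_D = (V_DD − V_DS)/R_D. Equating: 4.41 V_DS² − 19.08 V_DS + 12.5 = 0, giving V_DS = 0.805 V (the root below V_ov).
I_D = (12.5 − 0.805) / 3.15 = 3.71 mA.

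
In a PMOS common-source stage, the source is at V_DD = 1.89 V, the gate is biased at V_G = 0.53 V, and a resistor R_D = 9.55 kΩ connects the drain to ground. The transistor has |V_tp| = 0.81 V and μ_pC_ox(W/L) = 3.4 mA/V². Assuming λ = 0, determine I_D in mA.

I_D = 0.186 mA

V_SG = V_DD − V_G = 1.89 − 0.53 = 1.36 V, so V_ov = 1.36 − 0.81 = 0.55 V.
Assume saturation: I_D = ½ k_p V_ov² = 0.5 × 3.4 × 0.55² = 0.514 mA, giving V_SD = V_DD − I_D R_D = 1.89 − 0.514 × 9.55 = -3.02 V.
But -3.02 V < V_ov = 0.55 V, so the device is actually in triode.
In triode I_D = k_p[V_ov V_SD − ½ V_SD²] and I_D = (V_DD − V_SD)/R_D. Equating: 16.2 V_SD² − 18.86 V_SD + 1.89 = 0, giving V_SD = 0.111 V (the root below V_ov).
I_D = (1.89 − 0.111) / 9.55 = 0.186 mA.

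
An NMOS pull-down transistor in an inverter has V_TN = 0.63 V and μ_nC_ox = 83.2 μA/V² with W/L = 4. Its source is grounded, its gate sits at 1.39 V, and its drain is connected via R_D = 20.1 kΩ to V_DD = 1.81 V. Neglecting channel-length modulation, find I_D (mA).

I_D = 0.0714 mA

V_GS = V_G = 1.39 V, so V_ov = 1.39 − 0.63 = 0.76 V.
k_n = μ_nC_ox · (W/L) = 0.3328 mA/V².
Assume saturation: I_D = ½ k_n V_ov² = 0.5 × 0.3328 × 0.76² = 0.0961 mA, giving V_DS = V_DD − I_D R_D = 1.81 − 0.0961 × 20.1 = -0.122 V.
But -0.122 V < V_ov = 0.76 V, so the device is actually in triode.
In triode I_D = k_n[V_ov V_DS − ½ V_DS²] and I_D = (V_DD − V_DS)/R_D. Equating: 3.34 V_DS² − 6.084 V_DS + 1.81 = 0, giving V_DS = 0.375 V (the root below V_ov).
I_D = (1.81 − 0.375) / 20.1 = 0.0714 mA.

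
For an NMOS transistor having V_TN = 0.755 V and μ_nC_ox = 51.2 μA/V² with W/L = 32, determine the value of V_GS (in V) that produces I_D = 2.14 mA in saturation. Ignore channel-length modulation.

k_n = μ_nC_ox · (W/L) = 1.638 mA/V².
In saturation I_D = ½ k_n (V_GS − V_TN)², so V_GS − V_TN = √(2 I_D / k_n) = √(2 × 2.14 / 1.638) = 1.62 V.
V_GS = 0.755 + 1.62 = 2.37 V.

V_GS = 2.37 V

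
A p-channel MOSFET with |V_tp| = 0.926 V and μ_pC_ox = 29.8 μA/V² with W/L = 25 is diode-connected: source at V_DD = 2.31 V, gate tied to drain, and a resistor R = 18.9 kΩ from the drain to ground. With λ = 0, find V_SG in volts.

With gate tied to drain, V_SG = V_SD ≥ V_SG − |V_tp|, so the device is in saturation.
k_p = μ_pC_ox · (W/L) = 0.745 mA/V².
KCL at the drain: ½ k_p (V_SG − |V_tp|)² = (V_DD − V_SG)/R.
Let x = V_SG − 0.926. Then 7.04 x² + x − 1.384 = 0, giving x = 0.378 V (positive root), so V_SG = 1.3 V.
I_D = (V_DD − V_SG)/R = (2.31 − 1.3) / 18.9 = 0.0532 mA.

V_SG = 1.30 V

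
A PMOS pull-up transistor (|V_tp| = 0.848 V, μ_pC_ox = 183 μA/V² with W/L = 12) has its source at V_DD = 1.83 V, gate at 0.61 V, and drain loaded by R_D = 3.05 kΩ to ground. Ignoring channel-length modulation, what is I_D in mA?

V_SG = V_DD − V_G = 1.83 − 0.61 = 1.22 V, so V_ov = 1.22 − 0.848 = 0.372 V.
k_p = μ_pC_ox · (W/L) = 2.196 mA/V².
Assume saturation: I_D = ½ k_p V_ov² = 0.5 × 2.196 × 0.372² = 0.152 mA, giving V_SD = V_DD − I_D R_D = 1.83 − 0.152 × 3.05 = 1.37 V.
V_SD = 1.37 V ≥ V_ov = 0.372 V, confirming saturation.

I_D = 0.152 mA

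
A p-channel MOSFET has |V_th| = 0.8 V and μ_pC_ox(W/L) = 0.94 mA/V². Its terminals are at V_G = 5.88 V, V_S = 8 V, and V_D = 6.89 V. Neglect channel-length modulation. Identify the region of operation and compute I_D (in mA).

Triode; I_D = 0.798 mA

V_SG = V_S − V_G = 8 − 5.88 = 2.12 V; V_SD = V_S − V_D = 8 − 6.89 = 1.11 V.
V_ov = V_SG − |V_th| = 2.12 − 0.8 = 1.32 V.
Since V_SD = 1.11 V < V_ov = 1.32 V, the device is in the triode region.
I_D = k_p [V_ov · V_SD − ½ V_SD²] = 0.94 × [1.32 × 1.11 − 0.5 × 1.11²] = 0.798 mA.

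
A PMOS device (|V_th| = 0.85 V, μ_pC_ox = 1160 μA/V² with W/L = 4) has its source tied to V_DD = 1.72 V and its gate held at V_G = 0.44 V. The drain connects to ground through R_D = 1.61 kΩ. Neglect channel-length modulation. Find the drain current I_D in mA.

I_D = 0.429 mA

V_SG = V_DD − V_G = 1.72 − 0.44 = 1.28 V, so V_ov = 1.28 − 0.85 = 0.43 V.
k_p = μ_pC_ox · (W/L) = 4.64 mA/V².
Assume saturation: I_D = ½ k_p V_ov² = 0.5 × 4.64 × 0.43² = 0.429 mA, giving V_SD = V_DD − I_D R_D = 1.72 − 0.429 × 1.61 = 1.03 V.
V_SD = 1.03 V ≥ V_ov = 0.43 V, confirming saturation.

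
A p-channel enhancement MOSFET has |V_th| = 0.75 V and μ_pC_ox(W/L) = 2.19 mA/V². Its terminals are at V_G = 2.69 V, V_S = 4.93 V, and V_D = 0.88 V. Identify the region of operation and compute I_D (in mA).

V_SG = V_S − V_G = 4.93 − 2.69 = 2.24 V; V_SD = V_S − V_D = 4.93 − 0.88 = 4.05 V.
V_ov = V_SG − |V_th| = 2.24 − 0.75 = 1.49 V.
Since V_SD = 4.05 V ≥ V_ov = 1.49 V, the device is in saturation.
I_D = ½ k_p V_ov² = 0.5 × 2.19 × 1.49² = 2.43 mA.

Saturation; I_D = 2.43 mA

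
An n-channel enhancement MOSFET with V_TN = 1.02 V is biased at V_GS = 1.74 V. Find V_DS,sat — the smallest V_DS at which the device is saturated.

The boundary between triode and saturation is V_DS = V_GS − V_TN = V_ov.
V_ov = 1.74 − 1.02 = 0.72 V.

V_DS,sat = 0.720 V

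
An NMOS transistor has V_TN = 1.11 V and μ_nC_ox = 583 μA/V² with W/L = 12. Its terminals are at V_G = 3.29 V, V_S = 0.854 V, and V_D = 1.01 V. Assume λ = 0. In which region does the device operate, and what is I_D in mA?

Triode; I_D = 1.36 mA

V_GS = V_G − V_S = 3.29 − 0.854 = 2.44 V; V_DS = V_D − V_S = 1.01 − 0.854 = 0.156 V.
k_n = μ_nC_ox · (W/L) = 6.996 mA/V².
V_ov = V_GS − V_TN = 2.44 − 1.11 = 1.33 V.
Since V_DS = 0.156 V < V_ov = 1.33 V, the device is in the triode region.
I_D = k_n [V_ov · V_DS − ½ V_DS²] = 6.996 × [1.33 × 0.156 − 0.5 × 0.156²] = 1.36 mA.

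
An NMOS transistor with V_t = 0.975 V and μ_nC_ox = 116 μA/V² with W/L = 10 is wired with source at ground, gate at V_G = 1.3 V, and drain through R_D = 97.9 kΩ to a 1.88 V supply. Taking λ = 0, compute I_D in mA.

I_D = 0.0187 mA

V_GS = V_G = 1.3 V, so V_ov = 1.3 − 0.975 = 0.325 V.
k_n = μ_nC_ox · (W/L) = 1.16 mA/V².
Assume saturation: I_D = ½ k_n V_ov² = 0.5 × 1.16 × 0.325² = 0.0613 mA, giving V_DS = V_DD − I_D R_D = 1.88 − 0.0613 × 97.9 = -4.12 V.
But -4.12 V < V_ov = 0.325 V, so the device is actually in triode.
In triode I_D = k_n[V_ov V_DS − ½ V_DS²] and I_D = (V_DD − V_DS)/R_D. Equating: 56.8 V_DS² − 37.91 V_DS + 1.88 = 0, giving V_DS = 0.054 V (the root below V_ov).
I_D = (1.88 − 0.054) / 97.9 = 0.0187 mA.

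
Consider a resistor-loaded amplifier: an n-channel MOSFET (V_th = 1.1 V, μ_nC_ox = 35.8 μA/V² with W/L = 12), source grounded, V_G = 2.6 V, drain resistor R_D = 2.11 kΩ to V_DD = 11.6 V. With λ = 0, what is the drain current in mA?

V_GS = V_G = 2.6 V, so V_ov = 2.6 − 1.1 = 1.5 V.
k_n = μ_nC_ox · (W/L) = 0.4296 mA/V².
Assume saturation: I_D = ½ k_n V_ov² = 0.5 × 0.4296 × 1.5² = 0.483 mA, giving V_DS = V_DD − I_D R_D = 11.6 − 0.483 × 2.11 = 10.6 V.
V_DS = 10.6 V ≥ V_ov = 1.5 V, confirming saturation.

I_D = 0.483 mA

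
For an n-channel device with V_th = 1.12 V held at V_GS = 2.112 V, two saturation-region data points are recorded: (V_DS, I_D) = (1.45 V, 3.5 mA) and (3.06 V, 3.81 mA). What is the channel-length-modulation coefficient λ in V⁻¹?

λ = 0.0598 V⁻¹

With V_GS fixed, I_D ∝ (1 + λ V_DS) in saturation, so I_D2/I_D1 = (1 + λ V_DS2)/(1 + λ V_DS1).
3.81/3.5 = 1.089 = (1 + 3.06 λ)/(1 + 1.45 λ).
Solving: λ (I_D1 V_DS2 − I_D2 V_DS1) = I_D2 − I_D1, so λ = (3.81 − 3.5) / (3.5 × 3.06 − 3.81 × 1.45) = 0.31 / 5.19 = 0.0598 V⁻¹.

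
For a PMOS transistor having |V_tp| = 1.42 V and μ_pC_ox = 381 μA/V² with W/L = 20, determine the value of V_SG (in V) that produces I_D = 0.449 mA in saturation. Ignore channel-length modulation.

k_p = μ_pC_ox · (W/L) = 7.62 mA/V².
In saturation I_D = ½ k_p (V_SG − |V_tp|)², so V_SG − |V_tp| = √(2 I_D / k_p) = √(2 × 0.449 / 7.62) = 0.343 V.
V_SG = 1.42 + 0.343 = 1.76 V.

V_SG = 1.76 V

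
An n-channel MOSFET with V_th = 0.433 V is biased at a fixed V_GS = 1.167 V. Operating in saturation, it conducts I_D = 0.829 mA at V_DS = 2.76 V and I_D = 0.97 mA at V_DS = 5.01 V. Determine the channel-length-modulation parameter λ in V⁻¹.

λ = 0.0955 V⁻¹

With V_GS fixed, I_D ∝ (1 + λ V_DS) in saturation, so I_D2/I_D1 = (1 + λ V_DS2)/(1 + λ V_DS1).
0.97/0.829 = 1.17 = (1 + 5.01 λ)/(1 + 2.76 λ).
Solving: λ (I_D1 V_DS2 − I_D2 V_DS1) = I_D2 − I_D1, so λ = (0.97 − 0.829) / (0.829 × 5.01 − 0.97 × 2.76) = 0.141 / 1.48 = 0.0955 V⁻¹.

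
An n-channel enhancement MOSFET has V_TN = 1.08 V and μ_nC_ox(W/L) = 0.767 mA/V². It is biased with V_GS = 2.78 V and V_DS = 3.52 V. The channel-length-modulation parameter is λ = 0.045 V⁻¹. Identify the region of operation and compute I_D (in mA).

Saturation; I_D = 1.28 mA

V_ov = V_GS − V_TN = 2.78 − 1.08 = 1.7 V.
Since V_DS = 3.52 V ≥ V_ov = 1.7 V, the device is in saturation.
I_D = ½ k_n V_ov² (1 + λ V_DS) = 0.5 × 0.767 × 1.7² × (1 + 0.045 × 3.52) = 1.28 mA.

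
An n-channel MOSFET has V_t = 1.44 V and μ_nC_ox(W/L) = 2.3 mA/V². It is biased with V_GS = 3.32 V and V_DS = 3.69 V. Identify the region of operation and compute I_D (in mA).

Saturation; I_D = 4.06 mA

V_ov = V_GS − V_t = 3.32 − 1.44 = 1.88 V.
Since V_DS = 3.69 V ≥ V_ov = 1.88 V, the device is in saturation.
I_D = ½ k_n V_ov² = 0.5 × 2.3 × 1.88² = 4.06 mA.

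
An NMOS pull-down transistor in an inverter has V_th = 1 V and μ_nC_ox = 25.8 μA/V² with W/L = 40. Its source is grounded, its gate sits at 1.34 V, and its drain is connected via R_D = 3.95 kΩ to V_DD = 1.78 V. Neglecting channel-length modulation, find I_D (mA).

I_D = 0.0596 mA

V_GS = V_G = 1.34 V, so V_ov = 1.34 − 1 = 0.34 V.
k_n = μ_nC_ox · (W/L) = 1.032 mA/V².
Assume saturation: I_D = ½ k_n V_ov² = 0.5 × 1.032 × 0.34² = 0.0596 mA, giving V_DS = V_DD − I_D R_D = 1.78 − 0.0596 × 3.95 = 1.54 V.
V_DS = 1.54 V ≥ V_ov = 0.34 V, confirming saturation.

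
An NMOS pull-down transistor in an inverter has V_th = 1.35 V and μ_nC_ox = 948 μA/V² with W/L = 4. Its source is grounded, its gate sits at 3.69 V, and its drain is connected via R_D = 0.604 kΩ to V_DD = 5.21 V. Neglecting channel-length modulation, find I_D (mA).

I_D = 6.97 mA

V_GS = V_G = 3.69 V, so V_ov = 3.69 − 1.35 = 2.34 V.
k_n = μ_nC_ox · (W/L) = 3.792 mA/V².
Assume saturation: I_D = ½ k_n V_ov² = 0.5 × 3.792 × 2.34² = 10.4 mA, giving V_DS = V_DD − I_D R_D = 5.21 − 10.4 × 0.604 = -1.06 V.
But -1.06 V < V_ov = 2.34 V, so the device is actually in triode.
In triode I_D = k_n[V_ov V_DS − ½ V_DS²] and I_D = (V_DD − V_DS)/R_D. Equating: 1.15 V_DS² − 6.359 V_DS + 5.21 = 0, giving V_DS = 0.999 V (the root below V_ov).
I_D = (5.21 − 0.999) / 0.604 = 6.97 mA.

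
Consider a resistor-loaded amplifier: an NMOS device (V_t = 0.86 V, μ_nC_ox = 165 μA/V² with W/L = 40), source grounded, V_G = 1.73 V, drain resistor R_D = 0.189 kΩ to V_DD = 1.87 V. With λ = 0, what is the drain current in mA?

V_GS = V_G = 1.73 V, so V_ov = 1.73 − 0.86 = 0.87 V.
k_n = μ_nC_ox · (W/L) = 6.6 mA/V².
Assume saturation: I_D = ½ k_n V_ov² = 0.5 × 6.6 × 0.87² = 2.5 mA, giving V_DS = V_DD − I_D R_D = 1.87 − 2.5 × 0.189 = 1.4 V.
V_DS = 1.4 V ≥ V_ov = 0.87 V, confirming saturation.

I_D = 2.50 mA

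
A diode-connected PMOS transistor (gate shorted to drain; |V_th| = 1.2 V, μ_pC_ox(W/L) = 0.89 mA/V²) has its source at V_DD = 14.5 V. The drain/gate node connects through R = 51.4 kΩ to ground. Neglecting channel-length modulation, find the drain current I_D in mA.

I_D = 0.244 mA

With gate tied to drain, V_SG = V_SD ≥ V_SG − |V_th|, so the device is in saturation.
KCL at the drain: ½ k_p (V_SG − |V_th|)² = (V_DD − V_SG)/R.
Let x = V_SG − 1.2. Then 22.9 x² + x − 13.3 = 0, giving x = 0.741 V (positive root), so V_SG = 1.94 V.
I_D = (V_DD − V_SG)/R = (14.5 − 1.94) / 51.4 = 0.244 mA.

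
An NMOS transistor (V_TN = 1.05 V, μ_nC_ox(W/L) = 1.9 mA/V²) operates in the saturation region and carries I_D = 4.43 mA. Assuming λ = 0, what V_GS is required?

In saturation I_D = ½ k_n (V_GS − V_TN)², so V_GS − V_TN = √(2 I_D / k_n) = √(2 × 4.43 / 1.9) = 2.16 V.
V_GS = 1.05 + 2.16 = 3.21 V.

V_GS = 3.21 V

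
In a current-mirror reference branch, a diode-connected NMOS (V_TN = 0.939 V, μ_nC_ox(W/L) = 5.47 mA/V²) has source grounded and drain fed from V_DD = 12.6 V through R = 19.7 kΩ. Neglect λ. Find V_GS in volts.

V_GS = 1.40 V

With gate tied to drain, V_GS = V_DS ≥ V_GS − V_TN, so the device is in saturation.
KCL at the drain: ½ k_n (V_GS − V_TN)² = (V_DD − V_GS)/R.
Let x = V_GS − 0.939. Then 53.9 x² + x − 11.66 = 0, giving x = 0.456 V (positive root), so V_GS = 1.4 V.
I_D = (V_DD − V_GS)/R = (12.6 − 1.4) / 19.7 = 0.569 mA.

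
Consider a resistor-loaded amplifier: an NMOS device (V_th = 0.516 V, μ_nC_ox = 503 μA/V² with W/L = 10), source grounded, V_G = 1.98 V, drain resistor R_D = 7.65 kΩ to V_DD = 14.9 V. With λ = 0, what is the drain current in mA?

I_D = 1.91 mA

V_GS = V_G = 1.98 V, so V_ov = 1.98 − 0.516 = 1.46 V.
k_n = μ_nC_ox · (W/L) = 5.03 mA/V².
Assume saturation: I_D = ½ k_n V_ov² = 0.5 × 5.03 × 1.46² = 5.39 mA, giving V_DS = V_DD − I_D R_D = 14.9 − 5.39 × 7.65 = -26.3 V.
But -26.3 V < V_ov = 1.46 V, so the device is actually in triode.
In triode I_D = k_n[V_ov V_DS − ½ V_DS²] and I_D = (V_DD − V_DS)/R_D. Equating: 19.2 V_DS² − 57.33 V_DS + 14.9 = 0, giving V_DS = 0.288 V (the root below V_ov).
I_D = (14.9 − 0.288) / 7.65 = 1.91 mA.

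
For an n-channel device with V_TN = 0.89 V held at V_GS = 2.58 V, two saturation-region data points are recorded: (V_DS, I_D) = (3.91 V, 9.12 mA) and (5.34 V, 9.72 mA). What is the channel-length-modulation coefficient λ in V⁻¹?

With V_GS fixed, I_D ∝ (1 + λ V_DS) in saturation, so I_D2/I_D1 = (1 + λ V_DS2)/(1 + λ V_DS1).
9.72/9.12 = 1.066 = (1 + 5.34 λ)/(1 + 3.91 λ).
Solving: λ (I_D1 V_DS2 − I_D2 V_DS1) = I_D2 − I_D1, so λ = (9.72 − 9.12) / (9.12 × 5.34 − 9.72 × 3.91) = 0.6 / 10.7 = 0.0561 V⁻¹.

λ = 0.0561 V⁻¹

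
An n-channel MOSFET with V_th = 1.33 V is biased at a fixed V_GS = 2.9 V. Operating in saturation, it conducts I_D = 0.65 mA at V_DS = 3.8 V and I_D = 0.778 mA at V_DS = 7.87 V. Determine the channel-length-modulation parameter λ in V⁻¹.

λ = 0.0593 V⁻¹

With V_GS fixed, I_D ∝ (1 + λ V_DS) in saturation, so I_D2/I_D1 = (1 + λ V_DS2)/(1 + λ V_DS1).
0.778/0.65 = 1.197 = (1 + 7.87 λ)/(1 + 3.8 λ).
Solving: λ (I_D1 V_DS2 − I_D2 V_DS1) = I_D2 − I_D1, so λ = (0.778 − 0.65) / (0.65 × 7.87 − 0.778 × 3.8) = 0.128 / 2.16 = 0.0593 V⁻¹.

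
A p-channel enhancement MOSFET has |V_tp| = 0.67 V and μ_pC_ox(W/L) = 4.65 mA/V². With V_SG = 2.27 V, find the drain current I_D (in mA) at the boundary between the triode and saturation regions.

At the boundary V_SD = V_ov = V_SG − |V_tp| = 2.27 − 0.67 = 1.6 V.
I_D = ½ k_p V_ov² = 0.5 × 4.65 × 1.6² = 5.95 mA.

I_D = 5.95 mA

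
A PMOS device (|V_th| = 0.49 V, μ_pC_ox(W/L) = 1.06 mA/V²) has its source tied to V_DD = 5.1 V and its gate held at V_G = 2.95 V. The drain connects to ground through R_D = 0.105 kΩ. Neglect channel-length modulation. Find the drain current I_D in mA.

I_D = 1.46 mA

V_SG = V_DD − V_G = 5.1 − 2.95 = 2.15 V, so V_ov = 2.15 − 0.49 = 1.66 V.
Assume saturation: I_D = ½ k_p V_ov² = 0.5 × 1.06 × 1.66² = 1.46 mA, giving V_SD = V_DD − I_D R_D = 5.1 − 1.46 × 0.105 = 4.95 V.
V_SD = 4.95 V ≥ V_ov = 1.66 V, confirming saturation.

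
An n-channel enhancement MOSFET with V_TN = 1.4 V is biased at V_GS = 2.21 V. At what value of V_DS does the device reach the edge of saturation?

V_DS,sat = 0.810 V

The boundary between triode and saturation is V_DS = V_GS − V_TN = V_ov.
V_ov = 2.21 − 1.4 = 0.81 V.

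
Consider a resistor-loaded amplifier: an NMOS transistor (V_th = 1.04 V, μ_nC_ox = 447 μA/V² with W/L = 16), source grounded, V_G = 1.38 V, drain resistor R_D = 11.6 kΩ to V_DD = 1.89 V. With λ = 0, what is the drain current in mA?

I_D = 0.157 mA

V_GS = V_G = 1.38 V, so V_ov = 1.38 − 1.04 = 0.34 V.
k_n = μ_nC_ox · (W/L) = 7.152 mA/V².
Assume saturation: I_D = ½ k_n V_ov² = 0.5 × 7.152 × 0.34² = 0.413 mA, giving V_DS = V_DD − I_D R_D = 1.89 − 0.413 × 11.6 = -2.91 V.
But -2.91 V < V_ov = 0.34 V, so the device is actually in triode.
In triode I_D = k_n[V_ov V_DS − ½ V_DS²] and I_D = (V_DD − V_DS)/R_D. Equating: 41.5 V_DS² − 29.21 V_DS + 1.89 = 0, giving V_DS = 0.0721 V (the root below V_ov).
I_D = (1.89 − 0.0721) / 11.6 = 0.157 mA.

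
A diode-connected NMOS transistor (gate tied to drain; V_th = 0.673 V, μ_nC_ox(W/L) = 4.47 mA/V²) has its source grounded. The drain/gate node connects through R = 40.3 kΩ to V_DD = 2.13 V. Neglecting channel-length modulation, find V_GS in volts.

With gate tied to drain, V_GS = V_DS ≥ V_GS − V_th, so the device is in saturation.
KCL at the drain: ½ k_n (V_GS − V_th)² = (V_DD − V_GS)/R.
Let x = V_GS − 0.673. Then 90.1 x² + x − 1.457 = 0, giving x = 0.122 V (positive root), so V_GS = 0.795 V.
I_D = (V_DD − V_GS)/R = (2.13 − 0.795) / 40.3 = 0.0331 mA.

V_GS = 0.795 V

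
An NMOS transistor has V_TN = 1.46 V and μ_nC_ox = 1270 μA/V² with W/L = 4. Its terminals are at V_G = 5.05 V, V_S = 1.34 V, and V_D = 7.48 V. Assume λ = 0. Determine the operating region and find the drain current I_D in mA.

V_GS = V_G − V_S = 5.05 − 1.34 = 3.71 V; V_DS = V_D − V_S = 7.48 − 1.34 = 6.14 V.
k_n = μ_nC_ox · (W/L) = 5.08 mA/V².
V_ov = V_GS − V_TN = 3.71 − 1.46 = 2.25 V.
Since V_DS = 6.14 V ≥ V_ov = 2.25 V, the device is in saturation.
I_D = ½ k_n V_ov² = 0.5 × 5.08 × 2.25² = 12.9 mA.

Saturation; I_D = 12.9 mA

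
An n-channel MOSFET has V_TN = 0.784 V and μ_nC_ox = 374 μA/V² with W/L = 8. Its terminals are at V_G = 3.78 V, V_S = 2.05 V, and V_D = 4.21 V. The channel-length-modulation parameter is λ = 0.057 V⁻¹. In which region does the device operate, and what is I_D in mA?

Saturation; I_D = 1.50 mA

V_GS = V_G − V_S = 3.78 − 2.05 = 1.73 V; V_DS = V_D − V_S = 4.21 − 2.05 = 2.16 V.
k_n = μ_nC_ox · (W/L) = 2.992 mA/V².
V_ov = V_GS − V_TN = 1.73 − 0.784 = 0.946 V.
Since V_DS = 2.16 V ≥ V_ov = 0.946 V, the device is in saturation.
I_D = ½ k_n V_ov² (1 + λ V_DS) = 0.5 × 2.992 × 0.946² × (1 + 0.057 × 2.16) = 1.5 mA.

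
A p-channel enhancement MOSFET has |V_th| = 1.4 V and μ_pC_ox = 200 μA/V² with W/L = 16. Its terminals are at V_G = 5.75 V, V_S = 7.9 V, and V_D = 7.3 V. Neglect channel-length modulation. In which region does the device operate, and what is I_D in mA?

Triode; I_D = 0.864 mA

V_SG = V_S − V_G = 7.9 − 5.75 = 2.15 V; V_SD = V_S − V_D = 7.9 − 7.3 = 0.6 V.
k_p = μ_pC_ox · (W/L) = 3.2 mA/V².
V_ov = V_SG − |V_th| = 2.15 − 1.4 = 0.75 V.
Since V_SD = 0.6 V < V_ov = 0.75 V, the device is in the triode region.
I_D = k_p [V_ov · V_SD − ½ V_SD²] = 3.2 × [0.75 × 0.6 − 0.5 × 0.6²] = 0.864 mA.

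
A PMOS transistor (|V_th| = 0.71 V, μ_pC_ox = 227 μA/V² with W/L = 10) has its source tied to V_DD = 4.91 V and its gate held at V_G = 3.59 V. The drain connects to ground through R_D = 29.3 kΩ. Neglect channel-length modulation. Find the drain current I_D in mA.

I_D = 0.163 mA

V_SG = V_DD − V_G = 4.91 − 3.59 = 1.32 V, so V_ov = 1.32 − 0.71 = 0.61 V.
k_p = μ_pC_ox · (W/L) = 2.27 mA/V².
Assume saturation: I_D = ½ k_p V_ov² = 0.5 × 2.27 × 0.61² = 0.422 mA, giving V_SD = V_DD − I_D R_D = 4.91 − 0.422 × 29.3 = -7.46 V.
But -7.46 V < V_ov = 0.61 V, so the device is actually in triode.
In triode I_D = k_p[V_ov V_SD − ½ V_SD²] and I_D = (V_DD − V_SD)/R_D. Equating: 33.3 V_SD² − 41.57 V_SD + 4.91 = 0, giving V_SD = 0.132 V (the root below V_ov).
I_D = (4.91 − 0.132) / 29.3 = 0.163 mA.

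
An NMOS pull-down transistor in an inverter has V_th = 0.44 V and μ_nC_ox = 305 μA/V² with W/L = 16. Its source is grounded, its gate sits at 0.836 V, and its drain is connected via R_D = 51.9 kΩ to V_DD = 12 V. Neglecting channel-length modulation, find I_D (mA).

V_GS = V_G = 0.836 V, so V_ov = 0.836 − 0.44 = 0.396 V.
k_n = μ_nC_ox · (W/L) = 4.88 mA/V².
Assume saturation: I_D = ½ k_n V_ov² = 0.5 × 4.88 × 0.396² = 0.383 mA, giving V_DS = V_DD − I_D R_D = 12 − 0.383 × 51.9 = -7.86 V.
But -7.86 V < V_ov = 0.396 V, so the device is actually in triode.
In triode I_D = k_n[V_ov V_DS − ½ V_DS²] and I_D = (V_DD − V_DS)/R_D. Equating: 127 V_DS² − 101.3 V_DS + 12 = 0, giving V_DS = 0.145 V (the root below V_ov).
I_D = (12 − 0.145) / 51.9 = 0.228 mA.

I_D = 0.228 mA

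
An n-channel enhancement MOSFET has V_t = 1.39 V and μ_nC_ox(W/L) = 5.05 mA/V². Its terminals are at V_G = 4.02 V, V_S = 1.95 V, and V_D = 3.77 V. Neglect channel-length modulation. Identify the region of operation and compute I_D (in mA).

V_GS = V_G − V_S = 4.02 − 1.95 = 2.07 V; V_DS = V_D − V_S = 3.77 − 1.95 = 1.82 V.
V_ov = V_GS − V_t = 2.07 − 1.39 = 0.68 V.
Since V_DS = 1.82 V ≥ V_ov = 0.68 V, the device is in saturation.
I_D = ½ k_n V_ov² = 0.5 × 5.05 × 0.68² = 1.17 mA.

Saturation; I_D = 1.17 mA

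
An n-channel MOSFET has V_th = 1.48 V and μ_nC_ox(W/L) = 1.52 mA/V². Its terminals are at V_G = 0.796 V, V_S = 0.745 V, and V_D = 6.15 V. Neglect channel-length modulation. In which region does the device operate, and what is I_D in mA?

V_GS = V_G − V_S = 0.796 − 0.745 = 0.051 V; V_DS = V_D − V_S = 6.15 − 0.745 = 5.41 V.
V_GS = 0.051 V < V_th = 1.48 V, so the transistor is in cutoff.

Cutoff; I_D = 0 mA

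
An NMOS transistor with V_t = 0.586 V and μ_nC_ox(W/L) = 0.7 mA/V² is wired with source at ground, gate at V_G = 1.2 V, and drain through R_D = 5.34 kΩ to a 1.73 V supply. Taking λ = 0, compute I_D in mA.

V_GS = V_G = 1.2 V, so V_ov = 1.2 − 0.586 = 0.614 V.
Assume saturation: I_D = ½ k_n V_ov² = 0.5 × 0.7 × 0.614² = 0.132 mA, giving V_DS = V_DD − I_D R_D = 1.73 − 0.132 × 5.34 = 1.03 V.
V_DS = 1.03 V ≥ V_ov = 0.614 V, confirming saturation.

I_D = 0.132 mA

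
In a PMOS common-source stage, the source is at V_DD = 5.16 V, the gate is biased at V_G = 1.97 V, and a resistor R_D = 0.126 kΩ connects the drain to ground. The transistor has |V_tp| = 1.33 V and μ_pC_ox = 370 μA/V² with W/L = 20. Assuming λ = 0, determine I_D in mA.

I_D = 12.8 mA

V_SG = V_DD − V_G = 5.16 − 1.97 = 3.19 V, so V_ov = 3.19 − 1.33 = 1.86 V.
k_p = μ_pC_ox · (W/L) = 7.4 mA/V².
Assume saturation: I_D = ½ k_p V_ov² = 0.5 × 7.4 × 1.86² = 12.8 mA, giving V_SD = V_DD − I_D R_D = 5.16 − 12.8 × 0.126 = 3.55 V.
V_SD = 3.55 V ≥ V_ov = 1.86 V, confirming saturation.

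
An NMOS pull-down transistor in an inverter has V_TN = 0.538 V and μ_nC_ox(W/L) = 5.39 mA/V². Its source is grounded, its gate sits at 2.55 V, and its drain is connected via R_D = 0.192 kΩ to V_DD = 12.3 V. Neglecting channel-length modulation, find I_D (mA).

V_GS = V_G = 2.55 V, so V_ov = 2.55 − 0.538 = 2.01 V.
Assume saturation: I_D = ½ k_n V_ov² = 0.5 × 5.39 × 2.01² = 10.9 mA, giving V_DS = V_DD − I_D R_D = 12.3 − 10.9 × 0.192 = 10.2 V.
V_DS = 10.2 V ≥ V_ov = 2.01 V, confirming saturation.

I_D = 10.9 mA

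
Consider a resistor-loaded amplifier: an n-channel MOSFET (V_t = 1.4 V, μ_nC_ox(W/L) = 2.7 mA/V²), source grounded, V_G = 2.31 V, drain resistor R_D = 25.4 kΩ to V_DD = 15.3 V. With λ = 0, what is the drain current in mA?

V_GS = V_G = 2.31 V, so V_ov = 2.31 − 1.4 = 0.91 V.
Assume saturation: I_D = ½ k_n V_ov² = 0.5 × 2.7 × 0.91² = 1.12 mA, giving V_DS = V_DD − I_D R_D = 15.3 − 1.12 × 25.4 = -13.1 V.
But -13.1 V < V_ov = 0.91 V, so the device is actually in triode.
In triode I_D = k_n[V_ov V_DS − ½ V_DS²] and I_D = (V_DD − V_DS)/R_D. Equating: 34.3 V_DS² − 63.41 V_DS + 15.3 = 0, giving V_DS = 0.285 V (the root below V_ov).
I_D = (15.3 − 0.285) / 25.4 = 0.591 mA.

I_D = 0.591 mA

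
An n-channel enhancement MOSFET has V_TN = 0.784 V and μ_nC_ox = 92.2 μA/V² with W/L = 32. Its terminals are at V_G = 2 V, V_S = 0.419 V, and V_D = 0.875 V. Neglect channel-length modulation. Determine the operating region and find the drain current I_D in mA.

Triode; I_D = 0.766 mA

V_GS = V_G − V_S = 2 − 0.419 = 1.58 V; V_DS = V_D − V_S = 0.875 − 0.419 = 0.456 V.
k_n = μ_nC_ox · (W/L) = 2.95 mA/V².
V_ov = V_GS − V_TN = 1.58 − 0.784 = 0.797 V.
Since V_DS = 0.456 V < V_ov = 0.797 V, the device is in the triode region.
I_D = k_n [V_ov · V_DS − ½ V_DS²] = 2.95 × [0.797 × 0.456 − 0.5 × 0.456²] = 0.766 mA.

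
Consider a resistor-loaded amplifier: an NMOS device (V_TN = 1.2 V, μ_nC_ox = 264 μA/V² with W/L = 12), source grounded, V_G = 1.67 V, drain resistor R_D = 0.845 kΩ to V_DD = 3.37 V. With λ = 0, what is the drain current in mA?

I_D = 0.350 mA

V_GS = V_G = 1.67 V, so V_ov = 1.67 − 1.2 = 0.47 V.
k_n = μ_nC_ox · (W/L) = 3.168 mA/V².
Assume saturation: I_D = ½ k_n V_ov² = 0.5 × 3.168 × 0.47² = 0.35 mA, giving V_DS = V_DD − I_D R_D = 3.37 − 0.35 × 0.845 = 3.07 V.
V_DS = 3.07 V ≥ V_ov = 0.47 V, confirming saturation.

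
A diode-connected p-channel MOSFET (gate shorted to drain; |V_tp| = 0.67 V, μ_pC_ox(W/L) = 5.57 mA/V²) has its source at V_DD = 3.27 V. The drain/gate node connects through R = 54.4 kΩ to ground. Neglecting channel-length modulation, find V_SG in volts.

V_SG = 0.798 V

With gate tied to drain, V_SG = V_SD ≥ V_SG − |V_tp|, so the device is in saturation.
KCL at the drain: ½ k_p (V_SG − |V_tp|)² = (V_DD − V_SG)/R.
Let x = V_SG − 0.67. Then 152 x² + x − 2.6 = 0, giving x = 0.128 V (positive root), so V_SG = 0.798 V.
I_D = (V_DD − V_SG)/R = (3.27 − 0.798) / 54.4 = 0.0454 mA.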